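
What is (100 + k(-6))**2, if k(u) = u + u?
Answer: 7744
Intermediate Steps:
k(u) = 2*u
(100 + k(-6))**2 = (100 + 2*(-6))**2 = (100 - 12)**2 = 88**2 = 7744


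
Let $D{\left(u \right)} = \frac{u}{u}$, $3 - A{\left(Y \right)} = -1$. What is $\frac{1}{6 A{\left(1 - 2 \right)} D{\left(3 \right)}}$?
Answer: $\frac{1}{24} \approx 0.041667$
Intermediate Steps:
$A{\left(Y \right)} = 4$ ($A{\left(Y \right)} = 3 - -1 = 3 + 1 = 4$)
$D{\left(u \right)} = 1$
$\frac{1}{6 A{\left(1 - 2 \right)} D{\left(3 \right)}} = \frac{1}{6 \cdot 4 \cdot 1} = \frac{1}{24 \cdot 1} = \frac{1}{24}$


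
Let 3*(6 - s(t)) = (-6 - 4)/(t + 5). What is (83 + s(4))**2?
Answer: 5822569/729 ≈ 7987.1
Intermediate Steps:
s(t) = 6 + 10/(3*(5 + t)) (s(t) = 6 - (-6 - 4)/(3*(t + 5)) = 6 - (-10)/(3*(5 + t)) = 6 + 10/(3*(5 + t)))
(83 + s(4))**2 = (83 + 2*(50 + 9*4)/(3*(5 + 4)))**2 = (83 + (2/3)*(50 + 36)/9)**2 = (83 + (2/3)*(1/9)*86)**2 = (83 + 172/27)**2 = (2413/27)**2 = 5822569/729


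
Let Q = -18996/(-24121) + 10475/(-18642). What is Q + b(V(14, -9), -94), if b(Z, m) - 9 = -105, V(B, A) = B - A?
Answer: -43066257515/449663682 ≈ -95.774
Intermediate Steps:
b(Z, m) = -96 (b(Z, m) = 9 - 105 = -96)
Q = 101455957/449663682 (Q = -18996*(-1/24121) + 10475*(-1/18642) = 18996/24121 - 10475/18642 = 101455957/449663682 ≈ 0.22563)
Q + b(V(14, -9), -94) = 101455957/449663682 - 96 = -43066257515/449663682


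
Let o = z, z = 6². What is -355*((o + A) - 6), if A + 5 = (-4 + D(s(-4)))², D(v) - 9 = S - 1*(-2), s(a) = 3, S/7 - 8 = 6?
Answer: -3922750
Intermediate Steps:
S = 98 (S = 56 + 7*6 = 56 + 42 = 98)
D(v) = 109 (D(v) = 9 + (98 - 1*(-2)) = 9 + (98 + 2) = 9 + 100 = 109)
z = 36
o = 36
A = 11020 (A = -5 + (-4 + 109)² = -5 + 105² = -5 + 11025 = 11020)
-355*((o + A) - 6) = -355*((36 + 11020) - 6) = -355*(11056 - 6) = -355*11050 = -3922750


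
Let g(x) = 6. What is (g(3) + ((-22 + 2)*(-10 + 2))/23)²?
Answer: 88804/529 ≈ 167.87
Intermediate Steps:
(g(3) + ((-22 + 2)*(-10 + 2))/23)² = (6 + ((-22 + 2)*(-10 + 2))/23)² = (6 - 20*(-8)*(1/23))² = (6 + 160*(1/23))² = (6 + 160/23)² = (298/23)² = 88804/529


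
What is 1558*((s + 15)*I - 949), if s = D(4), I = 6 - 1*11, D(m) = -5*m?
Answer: -1439592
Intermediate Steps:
I = -5 (I = 6 - 11 = -5)
s = -20 (s = -5*4 = -20)
1558*((s + 15)*I - 949) = 1558*((-20 + 15)*(-5) - 949) = 1558*(-5*(-5) - 949) = 1558*(25 - 949) = 1558*(-924) = -1439592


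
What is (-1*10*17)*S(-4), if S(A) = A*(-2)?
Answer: -1360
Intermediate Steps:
S(A) = -2*A
(-1*10*17)*S(-4) = (-1*10*17)*(-2*(-4)) = -10*17*8 = -170*8 = -1360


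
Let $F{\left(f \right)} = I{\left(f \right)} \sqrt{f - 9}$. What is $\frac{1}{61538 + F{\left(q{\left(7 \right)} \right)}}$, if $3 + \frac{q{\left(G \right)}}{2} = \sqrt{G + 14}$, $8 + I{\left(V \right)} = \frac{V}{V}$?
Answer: $\frac{1}{61538 - 7 i \sqrt{15 - 2 \sqrt{21}}} \approx 1.625 \cdot 10^{-5} + 4.47 \cdot 10^{-9} i$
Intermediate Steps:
$I{\left(V \right)} = -7$ ($I{\left(V \right)} = -8 + \frac{V}{V} = -8 + 1 = -7$)
$q{\left(G \right)} = -6 + 2 \sqrt{14 + G}$ ($q{\left(G \right)} = -6 + 2 \sqrt{G + 14} = -6 + 2 \sqrt{14 + G}$)
$F{\left(f \right)} = - 7 \sqrt{-9 + f}$ ($F{\left(f \right)} = - 7 \sqrt{f - 9} = - 7 \sqrt{-9 + f}$)
$\frac{1}{61538 + F{\left(q{\left(7 \right)} \right)}} = \frac{1}{61538 - 7 \sqrt{-9 - \left(6 - 2 \sqrt{14 + 7}\right)}} = \frac{1}{61538 - 7 \sqrt{-9 - \left(6 - 2 \sqrt{21}\right)}} = \frac{1}{61538 - 7 \sqrt{-15 + 2 \sqrt{21}}}$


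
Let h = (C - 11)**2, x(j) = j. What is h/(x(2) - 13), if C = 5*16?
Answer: -4761/11 ≈ -432.82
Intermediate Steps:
C = 80
h = 4761 (h = (80 - 11)**2 = 69**2 = 4761)
h/(x(2) - 13) = 4761/(2 - 13) = 4761/(-11) = 4761*(-1/11) = -4761/11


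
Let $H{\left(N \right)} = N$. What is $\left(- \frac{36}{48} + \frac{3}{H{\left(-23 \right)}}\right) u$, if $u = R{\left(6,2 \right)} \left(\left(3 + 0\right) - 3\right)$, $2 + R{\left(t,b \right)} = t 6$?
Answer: $0$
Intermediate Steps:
$R{\left(t,b \right)} = -2 + 6 t$ ($R{\left(t,b \right)} = -2 + t 6 = -2 + 6 t$)
$u = 0$ ($u = \left(-2 + 6 \cdot 6\right) \left(\left(3 + 0\right) - 3\right) = \left(-2 + 36\right) \left(3 - 3\right) = 34 \cdot 0 = 0$)
$\left(- \frac{36}{48} + \frac{3}{H{\left(-23 \right)}}\right) u = \left(- \frac{36}{48} + \frac{3}{-23}\right) 0 = \left(\left(-36\right) \frac{1}{48} + 3 \left(- \frac{1}{23}\right)\right) 0 = \left(- \frac{3}{4} - \frac{3}{23}\right) 0 = \left(- \frac{81}{92}\right) 0 = 0$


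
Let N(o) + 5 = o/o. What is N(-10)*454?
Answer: -1816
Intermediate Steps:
N(o) = -4 (N(o) = -5 + o/o = -5 + 1 = -4)
N(-10)*454 = -4*454 = -1816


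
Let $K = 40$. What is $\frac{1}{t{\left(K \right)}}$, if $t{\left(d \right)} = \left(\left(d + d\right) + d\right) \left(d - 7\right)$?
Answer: $\frac{1}{3960} \approx 0.00025253$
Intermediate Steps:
$t{\left(d \right)} = 3 d \left(-7 + d\right)$ ($t{\left(d \right)} = \left(2 d + d\right) \left(-7 + d\right) = 3 d \left(-7 + d\right)$)
$\frac{1}{t{\left(K \right)}} = \frac{1}{3 \cdot 40 \left(-7 + 40\right)} = \frac{1}{3 \cdot 40 \cdot 33} = \frac{1}{3960}$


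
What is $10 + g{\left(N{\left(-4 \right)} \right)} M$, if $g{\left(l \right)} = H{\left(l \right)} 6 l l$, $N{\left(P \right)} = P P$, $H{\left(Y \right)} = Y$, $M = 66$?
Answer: $1622026$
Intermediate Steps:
$N{\left(P \right)} = P^{2}$
$g{\left(l \right)} = 6 l^{3}$ ($g{\left(l \right)} = l 6 l l = 6 l^{2} l = 6 l^{3}$)
$10 + g{\left(N{\left(-4 \right)} \right)} M = 10 + 6 \left(\left(-4\right)^{2}\right)^{3} \cdot 66 = 10 + 6 \cdot 16^{3} \cdot 66 = 10 + 6 \cdot 4096 \cdot 66 = 10 + 24576 \cdot 66 = 10 + 1622016 = 1622026$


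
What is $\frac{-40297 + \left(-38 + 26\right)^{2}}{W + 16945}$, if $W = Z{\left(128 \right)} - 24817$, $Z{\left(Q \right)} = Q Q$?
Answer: $- \frac{40153}{8512} \approx -4.7172$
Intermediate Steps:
$Z{\left(Q \right)} = Q^{2}$
$W = -8433$ ($W = 128^{2} - 24817 = 16384 - 24817 = -8433$)
$\frac{-40297 + \left(-38 + 26\right)^{2}}{W + 16945} = \frac{-40297 + \left(-38 + 26\right)^{2}}{-8433 + 16945} = \frac{-40297 + \left(-12\right)^{2}}{8512} = \left(-40297 + 144\right) \frac{1}{8512} = \left(-40153\right) \frac{1}{8512} = - \frac{40153}{8512}$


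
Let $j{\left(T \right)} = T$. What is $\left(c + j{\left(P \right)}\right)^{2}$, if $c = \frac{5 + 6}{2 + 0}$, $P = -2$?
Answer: $\frac{49}{4} \approx 12.25$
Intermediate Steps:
$c = \frac{11}{2} \approx 5.5$
$\left(c + j{\left(P \right)}\right)^{2} = \left(\frac{11}{2} - 2\right)^{2} = \left(\frac{7}{2}\right)^{2} = \frac{49}{4}$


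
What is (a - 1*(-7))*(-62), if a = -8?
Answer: 62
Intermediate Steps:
(a - 1*(-7))*(-62) = (-8 - 1*(-7))*(-62) = (-8 + 7)*(-62) = -1*(-62) = 62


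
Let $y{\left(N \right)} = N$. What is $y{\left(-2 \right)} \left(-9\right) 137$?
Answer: $2466$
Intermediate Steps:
$y{\left(-2 \right)} \left(-9\right) 137 = \left(-2\right) \left(-9\right) 137 = 18 \cdot 137 = 2466$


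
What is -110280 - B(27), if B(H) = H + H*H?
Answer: -111036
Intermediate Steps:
B(H) = H + H²
-110280 - B(27) = -110280 - 27*(1 + 27) = -110280 - 27*28 = -110280 - 1*756 = -110280 - 756 = -111036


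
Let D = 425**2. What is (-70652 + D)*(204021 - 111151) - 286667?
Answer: 10212905843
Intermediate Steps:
D = 180625
(-70652 + D)*(204021 - 111151) - 286667 = (-70652 + 180625)*(204021 - 111151) - 286667 = 109973*92870 - 286667 = 10213192510 - 286667 = 10212905843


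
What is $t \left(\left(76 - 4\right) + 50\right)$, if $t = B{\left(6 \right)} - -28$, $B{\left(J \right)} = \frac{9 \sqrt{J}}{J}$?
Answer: $3416 + 183 \sqrt{6} \approx 3864.3$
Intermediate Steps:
$B{\left(J \right)} = \frac{9}{\sqrt{J}}$
$t = 28 + \frac{3 \sqrt{6}}{2}$ ($t = \frac{9}{\sqrt{6}} - -28 = 9 \frac{\sqrt{6}}{6} + 28 = \frac{3 \sqrt{6}}{2} + 28 = 28 + \frac{3 \sqrt{6}}{2} \approx 31.674$)
$t \left(\left(76 - 4\right) + 50\right) = \left(28 + \frac{3 \sqrt{6}}{2}\right) \left(\left(76 - 4\right) + 50\right) = \left(28 + \frac{3 \sqrt{6}}{2}\right) \left(72 + 50\right) = \left(28 + \frac{3 \sqrt{6}}{2}\right) 122 = 3416 + 183 \sqrt{6}$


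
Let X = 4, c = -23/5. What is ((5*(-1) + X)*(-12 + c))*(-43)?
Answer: -3569/5 ≈ -713.80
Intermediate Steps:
c = -23/5 (c = -23*⅕ = -23/5 ≈ -4.6000)
((5*(-1) + X)*(-12 + c))*(-43) = ((5*(-1) + 4)*(-12 - 23/5))*(-43) = ((-5 + 4)*(-83/5))*(-43) = -1*(-83/5)*(-43) = (83/5)*(-43) = -3569/5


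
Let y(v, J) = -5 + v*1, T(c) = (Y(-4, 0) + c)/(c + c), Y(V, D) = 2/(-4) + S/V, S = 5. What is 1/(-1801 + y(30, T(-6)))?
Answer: -1/1776 ≈ -0.00056306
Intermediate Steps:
Y(V, D) = -½ + 5/V (Y(V, D) = 2/(-4) + 5/V = 2*(-¼) + 5/V = -½ + 5/V)
T(c) = (-7/4 + c)/(2*c) (T(c) = ((½)*(10 - 1*(-4))/(-4) + c)/(c + c) = ((½)*(-¼)*(10 + 4) + c)/((2*c)) = ((½)*(-¼)*14 + c)*(1/(2*c)) = (-7/4 + c)*(1/(2*c)) = (-7/4 + c)/(2*c))
y(v, J) = -5 + v
1/(-1801 + y(30, T(-6))) = 1/(-1801 + (-5 + 30)) = 1/(-1801 + 25) = 1/(-1776) = -1/1776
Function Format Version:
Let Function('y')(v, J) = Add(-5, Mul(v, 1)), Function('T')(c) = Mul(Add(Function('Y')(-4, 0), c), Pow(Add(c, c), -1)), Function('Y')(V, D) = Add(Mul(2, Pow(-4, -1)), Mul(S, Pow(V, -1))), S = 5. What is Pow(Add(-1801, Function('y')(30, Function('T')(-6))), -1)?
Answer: Rational(-1, 1776) ≈ -0.00056306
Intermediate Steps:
Function('Y')(V, D) = Add(Rational(-1, 2), Mul(5, Pow(V, -1))) (Function('Y')(V, D) = Add(Mul(2, Pow(-4, -1)), Mul(5, Pow(V, -1))) = Add(Mul(2, Rational(-1, 4)), Mul(5, Pow(V, -1))) = Add(Rational(-1, 2), Mul(5, Pow(V, -1))))
Function('T')(c) = Mul(Rational(1, 2), Pow(c, -1), Add(Rational(-7, 4), c)) (Function('T')(c) = Mul(Add(Mul(Rational(1, 2), Pow(-4, -1), Add(10, Mul(-1, -4))), c), Pow(Add(c, c), -1)) = Mul(Add(Mul(Rational(1, 2), Rational(-1, 4), Add(10, 4)), c), Pow(Mul(2, c), -1)) = Mul(Add(Mul(Rational(1, 2), Rational(-1, 4), 14), c), Mul(Rational(1, 2), Pow(c, -1))) = Mul(Add(Rational(-7, 4), c), Mul(Rational(1, 2), Pow(c, -1))) = Mul(Rational(1, 2), Pow(c, -1), Add(Rational(-7, 4), c)))
Function('y')(v, J) = Add(-5, v)
Pow(Add(-1801, Function('y')(30, Function('T')(-6))), -1) = Pow(Add(-1801, Add(-5, 30)), -1) = Pow(Add(-1801, 25), -1) = Pow(-1776, -1) = Rational(-1, 1776)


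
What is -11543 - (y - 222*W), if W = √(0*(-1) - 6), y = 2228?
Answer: -13771 + 222*I*√6 ≈ -13771.0 + 543.79*I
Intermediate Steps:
W = I*√6 (W = √(0 - 6) = √(-6) = I*√6 ≈ 2.4495*I)
-11543 - (y - 222*W) = -11543 - (2228 - 222*I*√6) = -11543 + (-2228 + 222*I*√6) = -13771 + 222*I*√6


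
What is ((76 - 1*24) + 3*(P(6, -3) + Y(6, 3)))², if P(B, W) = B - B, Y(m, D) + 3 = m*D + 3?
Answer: 11236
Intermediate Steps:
Y(m, D) = D*m (Y(m, D) = -3 + (m*D + 3) = -3 + (D*m + 3) = -3 + (3 + D*m) = D*m)
P(B, W) = 0
((76 - 1*24) + 3*(P(6, -3) + Y(6, 3)))² = ((76 - 1*24) + 3*(0 + 3*6))² = ((76 - 24) + 3*(0 + 18))² = (52 + 3*18)² = (52 + 54)² = 106² = 11236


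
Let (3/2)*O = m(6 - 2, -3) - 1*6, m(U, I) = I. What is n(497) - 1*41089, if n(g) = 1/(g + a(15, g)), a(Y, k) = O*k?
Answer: -102106166/2485 ≈ -41089.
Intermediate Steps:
O = -6 (O = 2*(-3 - 1*6)/3 = 2*(-3 - 6)/3 = (⅔)*(-9) = -6)
a(Y, k) = -6*k
n(g) = -1/(5*g) (n(g) = 1/(g - 6*g) = 1/(-5*g) = -1/(5*g))
n(497) - 1*41089 = -⅕/497 - 1*41089 = -⅕*1/497 - 41089 = -1/2485 - 41089 = -102106166/2485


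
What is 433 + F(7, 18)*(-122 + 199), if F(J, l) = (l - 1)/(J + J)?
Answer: 1053/2 ≈ 526.50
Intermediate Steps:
F(J, l) = (-1 + l)/(2*J) (F(J, l) = (-1 + l)/((2*J)) = (-1 + l)*(1/(2*J)) = (-1 + l)/(2*J))
433 + F(7, 18)*(-122 + 199) = 433 + ((½)*(-1 + 18)/7)*(-122 + 199) = 433 + ((½)*(⅐)*17)*77 = 433 + (17/14)*77 = 433 + 187/2 = 1053/2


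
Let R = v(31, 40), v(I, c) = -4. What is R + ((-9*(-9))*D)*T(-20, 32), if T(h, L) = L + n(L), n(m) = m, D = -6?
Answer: -31108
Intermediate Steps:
R = -4
T(h, L) = 2*L (T(h, L) = L + L = 2*L)
R + ((-9*(-9))*D)*T(-20, 32) = -4 + (-9*(-9)*(-6))*(2*32) = -4 + (81*(-6))*64 = -4 - 486*64 = -4 - 31104 = -31108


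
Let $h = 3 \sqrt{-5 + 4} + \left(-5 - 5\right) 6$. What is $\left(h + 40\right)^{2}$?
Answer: $391 - 120 i \approx 391.0 - 120.0 i$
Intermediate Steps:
$h = -60 + 3 i$ ($h = 3 \sqrt{-1} - 60 = 3 i - 60 = -60 + 3 i \approx -60.0 + 3.0 i$)
$\left(h + 40\right)^{2} = \left(\left(-60 + 3 i\right) + 40\right)^{2} = \left(-20 + 3 i\right)^{2}$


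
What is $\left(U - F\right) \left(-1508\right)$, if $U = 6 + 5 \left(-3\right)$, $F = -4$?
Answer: $7540$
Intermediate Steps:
$U = -9$ ($U = 6 - 15 = -9$)
$\left(U - F\right) \left(-1508\right) = \left(-9 - -4\right) \left(-1508\right) = \left(-9 + 4\right) \left(-1508\right) = \left(-5\right) \left(-1508\right) = 7540$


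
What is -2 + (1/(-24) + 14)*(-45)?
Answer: -5041/8 ≈ -630.13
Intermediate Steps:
-2 + (1/(-24) + 14)*(-45) = -2 + (-1/24 + 14)*(-45) = -2 + (335/24)*(-45) = -2 - 5025/8 = -5041/8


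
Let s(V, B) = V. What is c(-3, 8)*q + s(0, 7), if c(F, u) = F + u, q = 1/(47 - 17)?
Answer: ⅙ ≈ 0.16667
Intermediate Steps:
q = 1/30 ≈ 0.033333
c(-3, 8)*q + s(0, 7) = (-3 + 8)*(1/30) + 0 = 5*(1/30) + 0 = ⅙ + 0 = ⅙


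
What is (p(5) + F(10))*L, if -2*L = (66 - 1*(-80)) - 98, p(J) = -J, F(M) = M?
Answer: -120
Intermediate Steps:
L = -24 (L = -((66 - 1*(-80)) - 98)/2 = -((66 + 80) - 98)/2 = -(146 - 98)/2 = -½*48 = -24)
(p(5) + F(10))*L = (-1*5 + 10)*(-24) = (-5 + 10)*(-24) = 5*(-24) = -120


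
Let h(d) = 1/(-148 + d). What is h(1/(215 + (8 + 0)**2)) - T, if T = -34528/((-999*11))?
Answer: -1428761579/453746799 ≈ -3.1488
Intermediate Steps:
T = 34528/10989 (T = -34528/(-10989) = -34528*(-1/10989) = 34528/10989 ≈ 3.1421)
h(1/(215 + (8 + 0)**2)) - T = 1/(-148 + 1/(215 + (8 + 0)**2)) - 1*34528/10989 = 1/(-148 + 1/(215 + 8**2)) - 34528/10989 = 1/(-148 + 1/(215 + 64)) - 34528/10989 = 1/(-148 + 1/279) - 34528/10989 = 1/(-41291/279) - 34528/10989 = -279/41291 - 34528/10989 = -1428761579/453746799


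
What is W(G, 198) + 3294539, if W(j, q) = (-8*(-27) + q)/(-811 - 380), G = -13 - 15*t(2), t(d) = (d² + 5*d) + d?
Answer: 1307931845/397 ≈ 3.2945e+6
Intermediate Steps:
t(d) = d² + 6*d
G = -253 (G = -13 - 30*(6 + 2) = -13 - 30*8 = -13 - 15*16 = -13 - 240 = -253)
W(j, q) = -72/397 - q/1191 (W(j, q) = (216 + q)/(-1191) = (216 + q)*(-1/1191) = -72/397 - q/1191)
W(G, 198) + 3294539 = (-72/397 - 1/1191*198) + 3294539 = (-72/397 - 66/397) + 3294539 = -138/397 + 3294539 = 1307931845/397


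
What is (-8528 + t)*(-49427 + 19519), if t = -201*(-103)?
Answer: -364129900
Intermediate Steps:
t = 20703
(-8528 + t)*(-49427 + 19519) = (-8528 + 20703)*(-49427 + 19519) = 12175*(-29908) = -364129900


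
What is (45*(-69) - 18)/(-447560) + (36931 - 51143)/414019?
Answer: -5067741383/185298343640 ≈ -0.027349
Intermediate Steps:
(45*(-69) - 18)/(-447560) + (36931 - 51143)/414019 = (-3105 - 18)*(-1/447560) - 14212*1/414019 = -3123*(-1/447560) - 14212/414019 = 3123/447560 - 14212/414019 = -5067741383/185298343640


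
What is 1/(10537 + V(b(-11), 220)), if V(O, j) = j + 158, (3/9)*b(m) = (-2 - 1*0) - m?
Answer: 1/10915 ≈ 9.1617e-5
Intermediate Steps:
b(m) = -6 - 3*m (b(m) = 3*((-2 - 1*0) - m) = 3*((-2 + 0) - m) = 3*(-2 - m) = -6 - 3*m)
V(O, j) = 158 + j
1/(10537 + V(b(-11), 220)) = 1/(10537 + (158 + 220)) = 1/(10537 + 378) = 1/10915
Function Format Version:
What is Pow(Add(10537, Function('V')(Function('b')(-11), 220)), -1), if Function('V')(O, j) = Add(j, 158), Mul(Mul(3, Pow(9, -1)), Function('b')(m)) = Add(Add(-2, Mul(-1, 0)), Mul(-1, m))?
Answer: Rational(1, 10915) ≈ 9.1617e-5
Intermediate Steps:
Function('b')(m) = Add(-6, Mul(-3, m)) (Function('b')(m) = Mul(3, Add(Add(-2, Mul(-1, 0)), Mul(-1, m))) = Mul(3, Add(Add(-2, 0), Mul(-1, m))) = Mul(3, Add(-2, Mul(-1, m))) = Add(-6, Mul(-3, m)))
Function('V')(O, j) = Add(158, j)
Pow(Add(10537, Function('V')(Function('b')(-11), 220)), -1) = Pow(Add(10537, Add(158, 220)), -1) = Pow(Add(10537, 378), -1) = Pow(10915, -1) = Rational(1, 10915)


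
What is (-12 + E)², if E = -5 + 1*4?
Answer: 169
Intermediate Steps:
E = -1 (E = -5 + 4 = -1)
(-12 + E)² = (-12 - 1)² = (-13)² = 169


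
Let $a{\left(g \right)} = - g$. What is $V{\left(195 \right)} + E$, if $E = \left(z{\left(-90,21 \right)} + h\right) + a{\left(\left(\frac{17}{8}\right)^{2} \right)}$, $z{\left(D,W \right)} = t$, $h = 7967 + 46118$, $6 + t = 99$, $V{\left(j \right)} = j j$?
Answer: $\frac{5900703}{64} \approx 92199.0$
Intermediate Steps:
$V{\left(j \right)} = j^{2}$
$t = 93$ ($t = -6 + 99 = 93$)
$h = 54085$
$z{\left(D,W \right)} = 93$
$E = \frac{3467103}{64}$ ($E = \left(93 + 54085\right) - \left(\frac{17}{8}\right)^{2} = 54178 - \left(17 \cdot \frac{1}{8}\right)^{2} = 54178 - \left(\frac{17}{8}\right)^{2} = 54178 - \frac{289}{64} = \frac{3467103}{64} \approx 54174.0$)
$V{\left(195 \right)} + E = 195^{2} + \frac{3467103}{64} = 38025 + \frac{3467103}{64} = \frac{5900703}{64}$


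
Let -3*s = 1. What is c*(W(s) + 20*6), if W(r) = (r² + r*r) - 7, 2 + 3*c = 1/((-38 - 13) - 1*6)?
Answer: -117185/1539 ≈ -76.144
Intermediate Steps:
s = -⅓ (s = -⅓*1 = -⅓ ≈ -0.33333)
c = -115/171 (c = -⅔ + 1/(3*((-38 - 13) - 1*6)) = -⅔ + 1/(3*(-51 - 6)) = -⅔ + (⅓)/(-57) = -⅔ + (⅓)*(-1/57) = -⅔ - 1/171 = -115/171 ≈ -0.67251)
W(r) = -7 + 2*r² (W(r) = (r² + r²) - 7 = 2*r² - 7 = -7 + 2*r²)
c*(W(s) + 20*6) = -115*((-7 + 2*(-⅓)²) + 20*6)/171 = -115*((-7 + 2*(⅑)) + 120)/171 = -115*((-7 + 2/9) + 120)/171 = -115*(-61/9 + 120)/171 = -115/171*1019/9 = -117185/1539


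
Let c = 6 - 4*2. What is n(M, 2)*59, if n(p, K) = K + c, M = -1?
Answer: 0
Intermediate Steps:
c = -2 (c = 6 - 8 = -2)
n(p, K) = -2 + K (n(p, K) = K - 2 = -2 + K)
n(M, 2)*59 = (-2 + 2)*59 = 0*59 = 0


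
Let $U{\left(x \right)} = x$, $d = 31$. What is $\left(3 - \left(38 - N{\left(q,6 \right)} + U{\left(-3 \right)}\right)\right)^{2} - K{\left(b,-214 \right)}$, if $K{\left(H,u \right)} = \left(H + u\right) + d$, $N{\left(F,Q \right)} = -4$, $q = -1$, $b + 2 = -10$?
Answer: $1491$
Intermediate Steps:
$b = -12$ ($b = -2 - 10 = -12$)
$K{\left(H,u \right)} = 31 + H + u$ ($K{\left(H,u \right)} = \left(H + u\right) + 31 = 31 + H + u$)
$\left(3 - \left(38 - N{\left(q,6 \right)} + U{\left(-3 \right)}\right)\right)^{2} - K{\left(b,-214 \right)} = \left(3 - 39\right)^{2} - \left(31 - 12 - 214\right) = \left(3 + \left(-40 + \left(-2 + 3\right)\right)\right)^{2} - -195 = \left(3 + \left(-40 + 1\right)\right)^{2} + 195 = \left(3 - 39\right)^{2} + 195 = \left(-36\right)^{2} + 195 = 1296 + 195 = 1491$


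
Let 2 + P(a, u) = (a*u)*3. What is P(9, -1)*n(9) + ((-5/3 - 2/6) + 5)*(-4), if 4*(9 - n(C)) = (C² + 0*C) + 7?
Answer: 365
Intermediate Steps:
P(a, u) = -2 + 3*a*u (P(a, u) = -2 + (a*u)*3 = -2 + 3*a*u)
n(C) = 29/4 - C²/4 (n(C) = 9 - ((C² + 0*C) + 7)/4 = 9 - ((C² + 0) + 7)/4 = 9 - (C² + 7)/4 = 9 - (7 + C²)/4 = 9 + (-7/4 - C²/4) = 29/4 - C²/4)
P(9, -1)*n(9) + ((-5/3 - 2/6) + 5)*(-4) = (-2 + 3*9*(-1))*(29/4 - ¼*9²) + ((-5/3 - 2/6) + 5)*(-4) = (-2 - 27)*(29/4 - ¼*81) + ((-5*⅓ - 2*⅙) + 5)*(-4) = -29*(29/4 - 81/4) + ((-5/3 - ⅓) + 5)*(-4) = -29*(-13) + (-2 + 5)*(-4) = 377 + 3*(-4) = 377 - 12 = 365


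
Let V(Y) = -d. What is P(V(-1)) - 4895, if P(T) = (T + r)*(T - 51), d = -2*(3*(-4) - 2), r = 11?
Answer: -3552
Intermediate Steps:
d = 28 (d = -2*(-12 - 2) = -2*(-14) = 28)
V(Y) = -28 (V(Y) = -1*28 = -28)
P(T) = (-51 + T)*(11 + T) (P(T) = (T + 11)*(T - 51) = (11 + T)*(-51 + T) = (-51 + T)*(11 + T))
P(V(-1)) - 4895 = (-561 + (-28)² - 40*(-28)) - 4895 = (-561 + 784 + 1120) - 4895 = 1343 - 4895 = -3552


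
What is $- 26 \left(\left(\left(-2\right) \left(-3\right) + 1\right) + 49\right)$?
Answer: $-1456$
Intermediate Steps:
$- 26 \left(\left(\left(-2\right) \left(-3\right) + 1\right) + 49\right) = - 26 \left(\left(6 + 1\right) + 49\right) = - 26 \left(7 + 49\right) = \left(-26\right) 56 = -1456$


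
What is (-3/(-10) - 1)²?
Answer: 49/100 ≈ 0.49000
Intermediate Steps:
(-3/(-10) - 1)² = (-3*(-⅒) - 1)² = (3/10 - 1)² = (-7/10)² = 49/100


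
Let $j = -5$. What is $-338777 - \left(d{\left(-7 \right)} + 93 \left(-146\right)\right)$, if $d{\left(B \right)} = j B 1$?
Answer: $-325234$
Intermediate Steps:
$d{\left(B \right)} = - 5 B$ ($d{\left(B \right)} = - 5 B 1 = - 5 B$)
$-338777 - \left(d{\left(-7 \right)} + 93 \left(-146\right)\right) = -338777 - \left(\left(-5\right) \left(-7\right) + 93 \left(-146\right)\right) = -338777 - \left(35 - 13578\right) = -338777 - -13543 = -338777 + 13543 = -325234$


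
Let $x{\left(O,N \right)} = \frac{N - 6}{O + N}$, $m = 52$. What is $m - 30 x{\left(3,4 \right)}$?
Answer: $\frac{424}{7} \approx 60.571$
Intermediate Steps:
$x{\left(O,N \right)} = \frac{-6 + N}{N + O}$
$m - 30 x{\left(3,4 \right)} = 52 - 30 \frac{-6 + 4}{4 + 3} = 52 - 30 \cdot \frac{1}{7} \left(-2\right) = 52 - - \frac{60}{7} = 52 + \frac{60}{7} = \frac{424}{7}$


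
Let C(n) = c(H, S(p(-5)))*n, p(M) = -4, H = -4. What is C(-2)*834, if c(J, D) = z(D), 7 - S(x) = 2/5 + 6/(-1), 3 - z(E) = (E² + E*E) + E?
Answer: 13640904/25 ≈ 5.4564e+5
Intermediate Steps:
z(E) = 3 - E - 2*E² (z(E) = 3 - ((E² + E*E) + E) = 3 - ((E² + E²) + E) = 3 - (2*E² + E) = 3 - (E + 2*E²) = 3 + (-E - 2*E²) = 3 - E - 2*E²)
S(x) = 63/5 (S(x) = 7 - (2/5 + 6/(-1)) = 7 - (2*(⅕) + 6*(-1)) = 7 - (⅖ - 6) = 7 - 1*(-28/5) = 7 + 28/5 = 63/5)
c(J, D) = 3 - D - 2*D²
C(n) = -8178*n/25 (C(n) = (3 - 1*63/5 - 2*(63/5)²)*n = (3 - 63/5 - 2*3969/25)*n = (3 - 63/5 - 7938/25)*n = -8178*n/25)
C(-2)*834 = -8178/25*(-2)*834 = (16356/25)*834 = 13640904/25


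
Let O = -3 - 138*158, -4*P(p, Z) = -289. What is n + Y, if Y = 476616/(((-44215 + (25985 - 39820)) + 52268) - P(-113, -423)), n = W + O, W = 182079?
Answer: 3751182960/23417 ≈ 1.6019e+5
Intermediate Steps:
P(p, Z) = 289/4 (P(p, Z) = -¼*(-289) = 289/4)
O = -21807 (O = -3 - 21804 = -21807)
n = 160272 (n = 182079 - 21807 = 160272)
Y = -1906464/23417 (Y = 476616/(((-44215 + (25985 - 39820)) + 52268) - 1*289/4) = 476616/(((-44215 - 13835) + 52268) - 289/4) = 476616/((-58050 + 52268) - 289/4) = 476616/(-5782 - 289/4) = 476616/(-23417/4) = 476616*(-4/23417) = -1906464/23417 ≈ -81.414)
n + Y = 160272 - 1906464/23417 = 3751182960/23417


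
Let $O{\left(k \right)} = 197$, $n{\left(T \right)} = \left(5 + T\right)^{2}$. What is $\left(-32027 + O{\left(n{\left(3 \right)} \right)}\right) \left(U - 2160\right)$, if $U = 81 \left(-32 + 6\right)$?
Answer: $135786780$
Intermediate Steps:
$U = -2106$ ($U = 81 \left(-26\right) = -2106$)
$\left(-32027 + O{\left(n{\left(3 \right)} \right)}\right) \left(U - 2160\right) = \left(-32027 + 197\right) \left(-2106 - 2160\right) = \left(-31830\right) \left(-4266\right) = 135786780$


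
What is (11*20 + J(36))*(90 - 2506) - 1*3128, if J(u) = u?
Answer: -621624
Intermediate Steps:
(11*20 + J(36))*(90 - 2506) - 1*3128 = (11*20 + 36)*(90 - 2506) - 1*3128 = (220 + 36)*(-2416) - 3128 = 256*(-2416) - 3128 = -618496 - 3128 = -621624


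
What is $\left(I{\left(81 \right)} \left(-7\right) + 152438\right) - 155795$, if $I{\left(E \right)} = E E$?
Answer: $-49284$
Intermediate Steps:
$I{\left(E \right)} = E^{2}$
$\left(I{\left(81 \right)} \left(-7\right) + 152438\right) - 155795 = \left(81^{2} \left(-7\right) + 152438\right) - 155795 = \left(6561 \left(-7\right) + 152438\right) - 155795 = \left(-45927 + 152438\right) - 155795 = 106511 - 155795 = -49284$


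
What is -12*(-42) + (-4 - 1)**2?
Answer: 529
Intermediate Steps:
-12*(-42) + (-4 - 1)**2 = 504 + (-5)**2 = 504 + 25 = 529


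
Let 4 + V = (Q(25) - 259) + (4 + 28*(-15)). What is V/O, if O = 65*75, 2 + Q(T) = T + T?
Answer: -631/4875 ≈ -0.12944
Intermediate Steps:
Q(T) = -2 + 2*T (Q(T) = -2 + (T + T) = -2 + 2*T)
O = 4875
V = -631 (V = -4 + (((-2 + 2*25) - 259) + (4 + 28*(-15))) = -4 + (((-2 + 50) - 259) + (4 - 420)) = -4 + ((48 - 259) - 416) = -4 + (-211 - 416) = -4 - 627 = -631)
V/O = -631/4875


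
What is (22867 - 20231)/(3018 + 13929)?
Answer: 2636/16947 ≈ 0.15554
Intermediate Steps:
(22867 - 20231)/(3018 + 13929) = 2636/16947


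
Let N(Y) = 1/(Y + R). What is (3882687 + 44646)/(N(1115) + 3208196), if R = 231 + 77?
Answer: 1862864953/1521754303 ≈ 1.2242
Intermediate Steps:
R = 308
N(Y) = 1/(308 + Y) (N(Y) = 1/(Y + 308) = 1/(308 + Y))
(3882687 + 44646)/(N(1115) + 3208196) = (3882687 + 44646)/(1/(308 + 1115) + 3208196) = 3927333/(1/1423 + 3208196) = 3927333/(4565262909/1423) = 3927333*(1423/4565262909) = 1862864953/1521754303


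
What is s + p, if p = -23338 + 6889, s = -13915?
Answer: -30364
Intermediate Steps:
p = -16449
s + p = -13915 - 16449 = -30364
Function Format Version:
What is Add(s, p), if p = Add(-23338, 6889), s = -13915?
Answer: -30364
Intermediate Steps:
p = -16449
Add(s, p) = Add(-13915, -16449) = -30364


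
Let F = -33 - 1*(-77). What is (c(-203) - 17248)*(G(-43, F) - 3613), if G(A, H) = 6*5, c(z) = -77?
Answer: 62075475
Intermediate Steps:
F = 44 (F = -33 + 77 = 44)
G(A, H) = 30
(c(-203) - 17248)*(G(-43, F) - 3613) = (-77 - 17248)*(30 - 3613) = -17325*(-3583) = 62075475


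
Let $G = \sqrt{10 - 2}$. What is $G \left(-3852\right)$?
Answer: $- 7704 \sqrt{2} \approx -10895.0$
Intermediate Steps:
$G = 2 \sqrt{2}$ ($G = \sqrt{8} = 2 \sqrt{2} \approx 2.8284$)
$G \left(-3852\right) = 2 \sqrt{2} \left(-3852\right) = - 7704 \sqrt{2}$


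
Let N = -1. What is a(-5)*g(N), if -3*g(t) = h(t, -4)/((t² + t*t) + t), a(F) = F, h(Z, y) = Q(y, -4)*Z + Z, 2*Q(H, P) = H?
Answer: 5/3 ≈ 1.6667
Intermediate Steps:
Q(H, P) = H/2
h(Z, y) = Z + Z*y/2 (h(Z, y) = (y/2)*Z + Z = Z*y/2 + Z = Z + Z*y/2)
g(t) = t/(3*(t + 2*t²)) (g(t) = -t*(2 - 4)/2/(3*((t² + t*t) + t)) = -(½)*t*(-2)/(3*((t² + t²) + t)) = -(-t)/(3*(2*t² + t)) = -(-t)/(3*(t + 2*t²)) = -(-1)*t/(3*(t + 2*t²)) = t/(3*(t + 2*t²)))
a(-5)*g(N) = -5/(3*(1 + 2*(-1))) = -5/(3*(1 - 2)) = -5/(3*(-1)) = -5*(-1)/3 = -5*(-⅓) = 5/3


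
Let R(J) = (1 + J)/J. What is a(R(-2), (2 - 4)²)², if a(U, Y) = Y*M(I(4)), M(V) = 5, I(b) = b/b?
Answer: 400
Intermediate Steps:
I(b) = 1
R(J) = (1 + J)/J
a(U, Y) = 5*Y (a(U, Y) = Y*5 = 5*Y)
a(R(-2), (2 - 4)²)² = (5*(2 - 4)²)² = (5*(-2)²)² = (5*4)² = 20² = 400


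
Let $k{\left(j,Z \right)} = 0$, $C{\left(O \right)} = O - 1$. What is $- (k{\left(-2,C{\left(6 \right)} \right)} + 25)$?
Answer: $-25$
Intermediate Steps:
$C{\left(O \right)} = -1 + O$
$- (k{\left(-2,C{\left(6 \right)} \right)} + 25) = - (0 + 25) = \left(-1\right) 25 = -25$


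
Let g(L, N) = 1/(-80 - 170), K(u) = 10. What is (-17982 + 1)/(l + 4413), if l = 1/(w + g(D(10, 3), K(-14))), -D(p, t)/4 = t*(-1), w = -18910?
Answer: -85005195481/20862461663 ≈ -4.0746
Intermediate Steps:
D(p, t) = 4*t (D(p, t) = -4*t*(-1) = -(-4)*t = 4*t)
g(L, N) = -1/250 (g(L, N) = 1/(-250) = -1/250)
l = -250/4727501 (l = 1/(-18910 - 1/250) = 1/(-4727501/250) = -250/4727501 ≈ -5.2882e-5)
(-17982 + 1)/(l + 4413) = (-17982 + 1)/(-250/4727501 + 4413) = -17981/20862461663/4727501 = -17981*4727501/20862461663 = -85005195481/20862461663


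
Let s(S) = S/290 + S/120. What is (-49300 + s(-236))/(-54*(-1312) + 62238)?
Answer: -42893419/115784820 ≈ -0.37046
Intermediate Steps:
s(S) = 41*S/3480 (s(S) = S*(1/290) + S*(1/120) = S/290 + S/120 = 41*S/3480)
(-49300 + s(-236))/(-54*(-1312) + 62238) = (-49300 + (41/3480)*(-236))/(-54*(-1312) + 62238) = (-49300 - 2419/870)/(70848 + 62238) = -42893419/870/133086 = -42893419/870*1/133086 = -42893419/115784820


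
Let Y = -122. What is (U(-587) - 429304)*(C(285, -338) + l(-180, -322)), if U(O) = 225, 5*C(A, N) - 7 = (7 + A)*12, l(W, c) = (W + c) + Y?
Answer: -167769889/5 ≈ -3.3554e+7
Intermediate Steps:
l(W, c) = -122 + W + c (l(W, c) = (W + c) - 122 = -122 + W + c)
C(A, N) = 91/5 + 12*A/5 (C(A, N) = 7/5 + ((7 + A)*12)/5 = 7/5 + (84 + 12*A)/5 = 7/5 + (84/5 + 12*A/5) = 91/5 + 12*A/5)
(U(-587) - 429304)*(C(285, -338) + l(-180, -322)) = (225 - 429304)*((91/5 + (12/5)*285) + (-122 - 180 - 322)) = -429079*((91/5 + 684) - 624) = -429079*(3511/5 - 624) = -429079*391/5 = -167769889/5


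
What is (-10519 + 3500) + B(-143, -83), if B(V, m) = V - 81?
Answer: -7243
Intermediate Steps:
B(V, m) = -81 + V
(-10519 + 3500) + B(-143, -83) = (-10519 + 3500) + (-81 - 143) = -7019 - 224 = -7243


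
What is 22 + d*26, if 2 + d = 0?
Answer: -30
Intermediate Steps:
d = -2 (d = -2 + 0 = -2)
22 + d*26 = 22 - 2*26 = 22 - 52 = -30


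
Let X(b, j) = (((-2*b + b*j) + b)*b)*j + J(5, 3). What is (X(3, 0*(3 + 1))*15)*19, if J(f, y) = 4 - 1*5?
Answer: -285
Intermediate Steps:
J(f, y) = -1 (J(f, y) = 4 - 5 = -1)
X(b, j) = -1 + b*j*(-b + b*j) (X(b, j) = (((-2*b + b*j) + b)*b)*j - 1 = ((-b + b*j)*b)*j - 1 = (b*(-b + b*j))*j - 1 = b*j*(-b + b*j) - 1 = -1 + b*j*(-b + b*j))
(X(3, 0*(3 + 1))*15)*19 = ((-1 + 3**2*(0*(3 + 1))**2 - 1*0*(3 + 1)*3**2)*15)*19 = ((-1 + 9*(0*4)**2 - 1*0*4*9)*15)*19 = ((-1 + 9*0**2 - 1*0*9)*15)*19 = ((-1 + 9*0 + 0)*15)*19 = ((-1 + 0 + 0)*15)*19 = -1*15*19 = -15*19 = -285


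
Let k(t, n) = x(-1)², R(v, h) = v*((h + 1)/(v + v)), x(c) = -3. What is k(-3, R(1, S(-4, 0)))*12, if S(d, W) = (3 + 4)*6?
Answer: 108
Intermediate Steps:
S(d, W) = 42 (S(d, W) = 7*6 = 42)
R(v, h) = ½ + h/2 (R(v, h) = v*((1 + h)/((2*v))) = v*((1 + h)*(1/(2*v))) = v*((1 + h)/(2*v)) = ½ + h/2)
k(t, n) = 9 (k(t, n) = (-3)² = 9)
k(-3, R(1, S(-4, 0)))*12 = 9*12 = 108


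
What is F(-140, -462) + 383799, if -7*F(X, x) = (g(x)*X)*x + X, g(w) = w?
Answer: 4652699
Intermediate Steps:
F(X, x) = -X/7 - X*x**2/7 (F(X, x) = -((x*X)*x + X)/7 = -((X*x)*x + X)/7 = -(X*x**2 + X)/7 = -(X + X*x**2)/7 = -X/7 - X*x**2/7)
F(-140, -462) + 383799 = -1/7*(-140)*(1 + (-462)**2) + 383799 = -1/7*(-140)*(1 + 213444) + 383799 = -1/7*(-140)*213445 + 383799 = 4268900 + 383799 = 4652699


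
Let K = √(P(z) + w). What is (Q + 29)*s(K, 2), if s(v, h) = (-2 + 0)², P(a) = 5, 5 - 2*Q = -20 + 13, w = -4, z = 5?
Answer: 140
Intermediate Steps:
Q = 6 (Q = 5/2 - (-20 + 13)/2 = 5/2 - ½*(-7) = 5/2 + 7/2 = 6)
K = 1 (K = √(5 - 4) = √1 = 1)
s(v, h) = 4 (s(v, h) = (-2)² = 4)
(Q + 29)*s(K, 2) = (6 + 29)*4 = 35*4 = 140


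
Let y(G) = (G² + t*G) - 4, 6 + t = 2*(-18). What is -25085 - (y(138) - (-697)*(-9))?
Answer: -32056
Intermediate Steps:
t = -42 (t = -6 + 2*(-18) = -6 - 36 = -42)
y(G) = -4 + G² - 42*G (y(G) = (G² - 42*G) - 4 = -4 + G² - 42*G)
-25085 - (y(138) - (-697)*(-9)) = -25085 - ((-4 + 138² - 42*138) - (-697)*(-9)) = -25085 - ((-4 + 19044 - 5796) - 1*6273) = -25085 - (13244 - 6273) = -25085 - 1*6971 = -25085 - 6971 = -32056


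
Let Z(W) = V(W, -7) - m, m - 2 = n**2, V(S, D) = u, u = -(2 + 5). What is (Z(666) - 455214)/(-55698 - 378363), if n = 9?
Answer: 151768/144687 ≈ 1.0489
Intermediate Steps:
u = -7 (u = -1*7 = -7)
V(S, D) = -7
m = 83 (m = 2 + 9**2 = 2 + 81 = 83)
Z(W) = -90 (Z(W) = -7 - 1*83 = -7 - 83 = -90)
(Z(666) - 455214)/(-55698 - 378363) = (-90 - 455214)/(-55698 - 378363) = -455304/(-434061) = -455304*(-1/434061) = 151768/144687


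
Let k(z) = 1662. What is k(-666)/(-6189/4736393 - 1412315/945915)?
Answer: -744613425679689/669513314773 ≈ -1112.2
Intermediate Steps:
k(-666)/(-6189/4736393 - 1412315/945915) = 1662/(-6189/4736393 - 1412315/945915) = 1662/(-6189*1/4736393 - 1412315*1/945915) = 1662/(-6189/4736393 - 282463/189183) = 1662/(-1339026629546/896045036919) = 1662*(-896045036919/1339026629546) = -744613425679689/669513314773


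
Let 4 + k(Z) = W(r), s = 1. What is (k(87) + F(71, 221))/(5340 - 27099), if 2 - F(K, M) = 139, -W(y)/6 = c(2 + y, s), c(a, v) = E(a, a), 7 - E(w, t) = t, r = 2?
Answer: 53/7253 ≈ 0.0073073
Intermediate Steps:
E(w, t) = 7 - t
c(a, v) = 7 - a
W(y) = -30 + 6*y (W(y) = -6*(7 - (2 + y)) = -6*(7 + (-2 - y)) = -6*(5 - y) = -30 + 6*y)
F(K, M) = -137 (F(K, M) = 2 - 1*139 = 2 - 139 = -137)
k(Z) = -22 (k(Z) = -4 + (-30 + 6*2) = -4 + (-30 + 12) = -4 - 18 = -22)
(k(87) + F(71, 221))/(5340 - 27099) = (-22 - 137)/(5340 - 27099) = -159/(-21759) = -159*(-1/21759) = 53/7253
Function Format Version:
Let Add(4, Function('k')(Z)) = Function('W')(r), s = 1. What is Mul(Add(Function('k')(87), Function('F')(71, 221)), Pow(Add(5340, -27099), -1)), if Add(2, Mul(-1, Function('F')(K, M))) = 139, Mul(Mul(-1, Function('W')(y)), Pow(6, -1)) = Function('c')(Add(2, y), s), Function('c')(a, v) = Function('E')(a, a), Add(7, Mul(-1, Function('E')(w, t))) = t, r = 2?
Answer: Rational(53, 7253) ≈ 0.0073073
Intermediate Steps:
Function('E')(w, t) = Add(7, Mul(-1, t))
Function('c')(a, v) = Add(7, Mul(-1, a))
Function('W')(y) = Add(-30, Mul(6, y)) (Function('W')(y) = Mul(-6, Add(7, Mul(-1, Add(2, y)))) = Mul(-6, Add(7, Add(-2, Mul(-1, y)))) = Mul(-6, Add(5, Mul(-1, y))) = Add(-30, Mul(6, y)))
Function('F')(K, M) = -137 (Function('F')(K, M) = Add(2, Mul(-1, 139)) = Add(2, -139) = -137)
Function('k')(Z) = -22 (Function('k')(Z) = Add(-4, Add(-30, Mul(6, 2))) = Add(-4, Add(-30, 12)) = Add(-4, -18) = -22)
Mul(Add(Function('k')(87), Function('F')(71, 221)), Pow(Add(5340, -27099), -1)) = Mul(Add(-22, -137), Pow(Add(5340, -27099), -1)) = Mul(-159, Pow(-21759, -1)) = Mul(-159, Rational(-1, 21759)) = Rational(53, 7253)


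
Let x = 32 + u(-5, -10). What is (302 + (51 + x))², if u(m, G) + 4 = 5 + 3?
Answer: 151321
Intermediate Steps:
u(m, G) = 4 (u(m, G) = -4 + (5 + 3) = -4 + 8 = 4)
x = 36 (x = 32 + 4 = 36)
(302 + (51 + x))² = (302 + (51 + 36))² = (302 + 87)² = 389² = 151321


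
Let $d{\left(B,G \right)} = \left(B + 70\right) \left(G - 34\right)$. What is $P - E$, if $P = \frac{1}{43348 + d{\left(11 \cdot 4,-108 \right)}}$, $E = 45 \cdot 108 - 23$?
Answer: $- \frac{131372919}{27160} \approx -4837.0$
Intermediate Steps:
$d{\left(B,G \right)} = \left(-34 + G\right) \left(70 + B\right)$ ($d{\left(B,G \right)} = \left(70 + B\right) \left(-34 + G\right) = \left(-34 + G\right) \left(70 + B\right)$)
$E = 4837$ ($E = 4860 - 23 = 4837$)
$P = \frac{1}{27160}$ ($P = \frac{1}{43348 + \left(-2380 - 34 \cdot 11 \cdot 4 + 70 \left(-108\right) + 11 \cdot 4 \left(-108\right)\right)} = \frac{1}{43348 - 16188} = \frac{1}{27160} \approx 3.6819 \cdot 10^{-5}$)
$P - E = \frac{1}{27160} - 4837 = - \frac{131372919}{27160}$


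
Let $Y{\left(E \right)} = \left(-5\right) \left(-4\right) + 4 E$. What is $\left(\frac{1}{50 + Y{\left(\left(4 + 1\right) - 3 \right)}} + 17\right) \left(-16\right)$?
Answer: $- \frac{10616}{39} \approx -272.21$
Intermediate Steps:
$Y{\left(E \right)} = 20 + 4 E$
$\left(\frac{1}{50 + Y{\left(\left(4 + 1\right) - 3 \right)}} + 17\right) \left(-16\right) = \left(\frac{1}{50 + \left(20 + 4 \left(\left(4 + 1\right) - 3\right)\right)} + 17\right) \left(-16\right) = \left(\frac{1}{50 + \left(20 + 4 \left(5 - 3\right)\right)} + 17\right) \left(-16\right) = \left(\frac{1}{50 + \left(20 + 4 \cdot 2\right)} + 17\right) \left(-16\right) = \left(\frac{1}{50 + \left(20 + 8\right)} + 17\right) \left(-16\right) = \left(\frac{1}{50 + 28} + 17\right) \left(-16\right) = \left(\frac{1}{78} + 17\right) \left(-16\right) = \frac{1327}{78} \left(-16\right) = - \frac{10616}{39}$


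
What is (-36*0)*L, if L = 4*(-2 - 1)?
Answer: 0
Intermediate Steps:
L = -12 (L = 4*(-3) = -12)
(-36*0)*L = -36*0*(-12) = 0*(-12) = 0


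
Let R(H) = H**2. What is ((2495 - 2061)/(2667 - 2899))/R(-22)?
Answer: -217/56144 ≈ -0.0038651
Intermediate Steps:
((2495 - 2061)/(2667 - 2899))/R(-22) = ((2495 - 2061)/(2667 - 2899))/((-22)**2) = (434/(-232))/484 = (434*(-1/232))*(1/484) = -217/116*1/484 = -217/56144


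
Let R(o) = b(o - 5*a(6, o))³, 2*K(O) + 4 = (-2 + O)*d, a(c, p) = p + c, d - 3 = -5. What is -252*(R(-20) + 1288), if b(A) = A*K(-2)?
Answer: -252324576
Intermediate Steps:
d = -2 (d = 3 - 5 = -2)
a(c, p) = c + p
K(O) = -O (K(O) = -2 + ((-2 + O)*(-2))/2 = -2 + (4 - 2*O)/2 = -2 + (2 - O) = -O)
b(A) = 2*A (b(A) = A*(-1*(-2)) = A*2 = 2*A)
R(o) = (-60 - 8*o)³ (R(o) = (2*(o - 5*(6 + o)))³ = (2*(o + (-30 - 5*o)))³ = (2*(-30 - 4*o))³ = (-60 - 8*o)³)
-252*(R(-20) + 1288) = -252*(64*(-15 - 2*(-20))³ + 1288) = -252*(64*(-15 + 40)³ + 1288) = -252*(64*25³ + 1288) = -252*(64*15625 + 1288) = -252*(1000000 + 1288) = -252*1001288 = -252324576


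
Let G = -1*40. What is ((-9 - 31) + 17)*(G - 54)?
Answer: 2162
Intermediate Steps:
G = -40
((-9 - 31) + 17)*(G - 54) = ((-9 - 31) + 17)*(-40 - 54) = (-40 + 17)*(-94) = -23*(-94) = 2162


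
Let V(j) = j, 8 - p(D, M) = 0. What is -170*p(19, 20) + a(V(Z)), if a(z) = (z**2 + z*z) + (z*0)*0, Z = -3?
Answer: -1342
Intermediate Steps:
p(D, M) = 8 (p(D, M) = 8 - 1*0 = 8 + 0 = 8)
a(z) = 2*z**2 (a(z) = (z**2 + z**2) + 0*0 = 2*z**2 + 0 = 2*z**2)
-170*p(19, 20) + a(V(Z)) = -170*8 + 2*(-3)**2 = -1360 + 2*9 = -1360 + 18 = -1342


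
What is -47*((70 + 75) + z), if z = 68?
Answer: -10011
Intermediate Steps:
-47*((70 + 75) + z) = -47*((70 + 75) + 68) = -47*(145 + 68) = -47*213 = -10011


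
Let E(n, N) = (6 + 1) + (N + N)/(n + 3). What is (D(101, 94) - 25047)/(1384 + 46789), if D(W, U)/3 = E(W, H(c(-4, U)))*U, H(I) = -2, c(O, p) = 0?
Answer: -300090/626249 ≈ -0.47919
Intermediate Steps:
E(n, N) = 7 + 2*N/(3 + n) (E(n, N) = 7 + (2*N)/(3 + n) = 7 + 2*N/(3 + n))
D(W, U) = 3*U*(17 + 7*W)/(3 + W) (D(W, U) = 3*(((21 + 2*(-2) + 7*W)/(3 + W))*U) = 3*(((21 - 4 + 7*W)/(3 + W))*U) = 3*(((17 + 7*W)/(3 + W))*U) = 3*(U*(17 + 7*W)/(3 + W)) = 3*U*(17 + 7*W)/(3 + W))
(D(101, 94) - 25047)/(1384 + 46789) = (3*94*(17 + 7*101)/(3 + 101) - 25047)/(1384 + 46789) = (3*94*(17 + 707)/104 - 25047)/48173 = (3*94*(1/104)*724 - 25047)*(1/48173) = (25521/13 - 25047)*(1/48173) = -300090/13*1/48173 = -300090/626249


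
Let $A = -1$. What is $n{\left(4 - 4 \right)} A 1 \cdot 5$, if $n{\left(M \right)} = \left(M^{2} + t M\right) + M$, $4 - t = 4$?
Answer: $0$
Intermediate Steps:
$t = 0$ ($t = 4 - 4 = 0$)
$n{\left(M \right)} = M + M^{2}$ ($n{\left(M \right)} = \left(M^{2} + 0 M\right) + M = \left(M^{2} + 0\right) + M = M^{2} + M = M + M^{2}$)
$n{\left(4 - 4 \right)} A 1 \cdot 5 = \left(4 - 4\right) \left(1 + \left(4 - 4\right)\right) \left(-1\right) 1 \cdot 5 = \left(4 - 4\right) \left(1 + \left(4 - 4\right)\right) \left(\left(-1\right) 5\right) = 0 \left(1 + 0\right) \left(-5\right) = 0 \cdot 1 \left(-5\right) = 0 \left(-5\right) = 0$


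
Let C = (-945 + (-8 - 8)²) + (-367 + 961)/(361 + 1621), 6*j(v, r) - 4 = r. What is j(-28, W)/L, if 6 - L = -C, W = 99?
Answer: -102073/4059336 ≈ -0.025145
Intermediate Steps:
j(v, r) = ⅔ + r/6
C = -682502/991 (C = (-945 + (-16)²) + 594/1982 = (-945 + 256) + 594*(1/1982) = -689 + 297/991 = -682502/991 ≈ -688.70)
L = -676556/991 (L = 6 - (-1)*(-682502)/991 = 6 - 1*682502/991 = 6 - 682502/991 = -676556/991 ≈ -682.70)
j(-28, W)/L = (⅔ + (⅙)*99)/(-676556/991) = (⅔ + 33/2)*(-991/676556) = (103/6)*(-991/676556) = -102073/4059336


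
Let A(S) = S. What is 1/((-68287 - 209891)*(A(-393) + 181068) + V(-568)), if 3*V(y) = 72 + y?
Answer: -3/150779430946 ≈ -1.9897e-11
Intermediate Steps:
V(y) = 24 + y/3 (V(y) = (72 + y)/3 = 24 + y/3)
1/((-68287 - 209891)*(A(-393) + 181068) + V(-568)) = 1/((-68287 - 209891)*(-393 + 181068) + (24 + (⅓)*(-568))) = 1/(-278178*180675 + (24 - 568/3)) = 1/(-50259810150 - 496/3) = 1/(-150779430946/3) = -3/150779430946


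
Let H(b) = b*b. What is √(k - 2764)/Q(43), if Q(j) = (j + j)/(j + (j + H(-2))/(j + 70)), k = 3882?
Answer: 2453*√1118/4859 ≈ 16.880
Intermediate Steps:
H(b) = b²
Q(j) = 2*j/(j + (4 + j)/(70 + j)) (Q(j) = (j + j)/(j + (j + (-2)²)/(j + 70)) = (2*j)/(j + (j + 4)/(70 + j)) = (2*j)/(j + (4 + j)/(70 + j)) = 2*j/(j + (4 + j)/(70 + j)))
√(k - 2764)/Q(43) = √(3882 - 2764)/((2*43*(70 + 43)/(4 + 43² + 71*43))) = √1118/((2*43*113/(4 + 1849 + 3053))) = √1118/((2*43*113/4906)) = √1118/((2*43*(1/4906)*113)) = √1118/(4859/2453) = √1118*(2453/4859) = 2453*√1118/4859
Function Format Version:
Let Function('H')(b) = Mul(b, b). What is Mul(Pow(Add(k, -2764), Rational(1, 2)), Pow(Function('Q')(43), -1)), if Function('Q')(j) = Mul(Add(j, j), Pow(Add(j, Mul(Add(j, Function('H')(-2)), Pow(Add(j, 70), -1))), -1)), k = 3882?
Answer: Mul(Rational(2453, 4859), Pow(1118, Rational(1, 2))) ≈ 16.880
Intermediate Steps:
Function('H')(b) = Pow(b, 2)
Function('Q')(j) = Mul(2, j, Pow(Add(j, Mul(Pow(Add(70, j), -1), Add(4, j))), -1)) (Function('Q')(j) = Mul(Add(j, j), Pow(Add(j, Mul(Add(j, Pow(-2, 2)), Pow(Add(j, 70), -1))), -1)) = Mul(Mul(2, j), Pow(Add(j, Mul(Add(j, 4), Pow(Add(70, j), -1))), -1)) = Mul(Mul(2, j), Pow(Add(j, Mul(Add(4, j), Pow(Add(70, j), -1))), -1)) = Mul(Mul(2, j), Pow(Add(j, Mul(Pow(Add(70, j), -1), Add(4, j))), -1)) = Mul(2, j, Pow(Add(j, Mul(Pow(Add(70, j), -1), Add(4, j))), -1)))
Mul(Pow(Add(k, -2764), Rational(1, 2)), Pow(Function('Q')(43), -1)) = Mul(Pow(Add(3882, -2764), Rational(1, 2)), Pow(Mul(2, 43, Pow(Add(4, Pow(43, 2), Mul(71, 43)), -1), Add(70, 43)), -1)) = Mul(Pow(1118, Rational(1, 2)), Pow(Mul(2, 43, Pow(Add(4, 1849, 3053), -1), 113), -1)) = Mul(Pow(1118, Rational(1, 2)), Pow(Mul(2, 43, Pow(4906, -1), 113), -1)) = Mul(Pow(1118, Rational(1, 2)), Pow(Mul(2, 43, Rational(1, 4906), 113), -1)) = Mul(Pow(1118, Rational(1, 2)), Pow(Rational(4859, 2453), -1)) = Mul(Pow(1118, Rational(1, 2)), Rational(2453, 4859)) = Mul(Rational(2453, 4859), Pow(1118, Rational(1, 2)))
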